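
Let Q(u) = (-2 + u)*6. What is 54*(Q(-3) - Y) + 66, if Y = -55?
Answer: 1416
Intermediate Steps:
Q(u) = -12 + 6*u
54*(Q(-3) - Y) + 66 = 54*((-12 + 6*(-3)) - 1*(-55)) + 66 = 54*((-12 - 18) + 55) + 66 = 54*(-30 + 55) + 66 = 54*25 + 66 = 1350 + 66 = 1416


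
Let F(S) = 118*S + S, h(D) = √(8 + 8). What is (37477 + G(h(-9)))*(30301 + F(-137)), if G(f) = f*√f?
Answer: 524715030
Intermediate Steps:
h(D) = 4 (h(D) = √16 = 4)
F(S) = 119*S
G(f) = f^(3/2)
(37477 + G(h(-9)))*(30301 + F(-137)) = (37477 + 4^(3/2))*(30301 + 119*(-137)) = (37477 + 8)*(30301 - 16303) = 37485*13998 = 524715030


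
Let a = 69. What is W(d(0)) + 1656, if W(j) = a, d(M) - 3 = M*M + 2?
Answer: 1725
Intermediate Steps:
d(M) = 5 + M² (d(M) = 3 + (M*M + 2) = 3 + (M² + 2) = 3 + (2 + M²) = 5 + M²)
W(j) = 69
W(d(0)) + 1656 = 69 + 1656 = 1725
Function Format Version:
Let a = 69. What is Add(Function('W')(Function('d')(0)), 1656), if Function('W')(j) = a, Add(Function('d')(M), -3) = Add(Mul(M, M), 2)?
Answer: 1725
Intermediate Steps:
Function('d')(M) = Add(5, Pow(M, 2)) (Function('d')(M) = Add(3, Add(Mul(M, M), 2)) = Add(3, Add(Pow(M, 2), 2)) = Add(3, Add(2, Pow(M, 2))) = Add(5, Pow(M, 2)))
Function('W')(j) = 69
Add(Function('W')(Function('d')(0)), 1656) = Add(69, 1656) = 1725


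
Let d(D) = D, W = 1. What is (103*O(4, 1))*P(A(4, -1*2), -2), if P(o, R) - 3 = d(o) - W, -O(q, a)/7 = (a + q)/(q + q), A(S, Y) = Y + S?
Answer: -3605/2 ≈ -1802.5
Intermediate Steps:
A(S, Y) = S + Y
O(q, a) = -7*(a + q)/(2*q) (O(q, a) = -7*(a + q)/(q + q) = -7*(a + q)/(2*q))
P(o, R) = 2 + o (P(o, R) = 3 + (o - 1*1) = 3 + (o - 1) = 3 + (-1 + o) = 2 + o)
(103*O(4, 1))*P(A(4, -1*2), -2) = (103*((7/2)*(-1*1 - 1*4)/4))*(2 + (4 - 1*2)) = (103*((7/2)*(1/4)*(-1 - 4)))*(2 + (4 - 2)) = (103*((7/2)*(1/4)*(-5)))*(2 + 2) = (103*(-35/8))*4 = -3605/8*4 = -3605/2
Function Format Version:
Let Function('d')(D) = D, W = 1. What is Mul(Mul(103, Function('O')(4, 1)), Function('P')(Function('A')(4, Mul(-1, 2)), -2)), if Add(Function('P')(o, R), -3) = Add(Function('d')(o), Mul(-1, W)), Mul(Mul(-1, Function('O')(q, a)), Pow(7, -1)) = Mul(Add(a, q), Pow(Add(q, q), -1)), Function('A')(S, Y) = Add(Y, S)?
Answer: Rational(-3605, 2) ≈ -1802.5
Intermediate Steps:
Function('A')(S, Y) = Add(S, Y)
Function('O')(q, a) = Mul(Rational(-7, 2), Pow(q, -1), Add(a, q)) (Function('O')(q, a) = Mul(-7, Mul(Add(a, q), Pow(Add(q, q), -1))) = Mul(-7, Mul(Add(a, q), Pow(Mul(2, q), -1))) = Mul(-7, Mul(Add(a, q), Mul(Rational(1, 2), Pow(q, -1)))) = Mul(-7, Mul(Rational(1, 2), Pow(q, -1), Add(a, q))) = Mul(Rational(-7, 2), Pow(q, -1), Add(a, q)))
Function('P')(o, R) = Add(2, o) (Function('P')(o, R) = Add(3, Add(o, Mul(-1, 1))) = Add(3, Add(o, -1)) = Add(3, Add(-1, o)) = Add(2, o))
Mul(Mul(103, Function('O')(4, 1)), Function('P')(Function('A')(4, Mul(-1, 2)), -2)) = Mul(Mul(103, Mul(Rational(7, 2), Pow(4, -1), Add(Mul(-1, 1), Mul(-1, 4)))), Add(2, Add(4, Mul(-1, 2)))) = Mul(Mul(103, Mul(Rational(7, 2), Rational(1, 4), Add(-1, -4))), Add(2, Add(4, -2))) = Mul(Mul(103, Mul(Rational(7, 2), Rational(1, 4), -5)), Add(2, 2)) = Mul(Mul(103, Rational(-35, 8)), 4) = Mul(Rational(-3605, 8), 4) = Rational(-3605, 2)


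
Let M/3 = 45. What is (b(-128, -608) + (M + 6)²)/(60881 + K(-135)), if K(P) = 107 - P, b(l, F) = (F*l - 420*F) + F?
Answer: 352457/61123 ≈ 5.7664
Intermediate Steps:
M = 135 (M = 3*45 = 135)
b(l, F) = -419*F + F*l (b(l, F) = (-420*F + F*l) + F = -419*F + F*l)
(b(-128, -608) + (M + 6)²)/(60881 + K(-135)) = (-608*(-419 - 128) + (135 + 6)²)/(60881 + (107 - 1*(-135))) = (-608*(-547) + 141²)/(60881 + (107 + 135)) = (332576 + 19881)/(60881 + 242) = 352457/61123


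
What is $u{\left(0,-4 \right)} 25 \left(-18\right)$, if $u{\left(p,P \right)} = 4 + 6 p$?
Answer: $-1800$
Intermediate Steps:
$u{\left(0,-4 \right)} 25 \left(-18\right) = \left(4 + 6 \cdot 0\right) 25 \left(-18\right) = \left(4 + 0\right) 25 \left(-18\right) = 4 \cdot 25 \left(-18\right) = 100 \left(-18\right) = -1800$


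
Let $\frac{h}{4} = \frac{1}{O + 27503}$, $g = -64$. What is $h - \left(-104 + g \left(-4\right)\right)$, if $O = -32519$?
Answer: $- \frac{190609}{1254} \approx -152.0$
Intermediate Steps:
$h = - \frac{1}{1254}$ ($h = \frac{4}{-32519 + 27503} = \frac{4}{-5016} = 4 \left(- \frac{1}{5016}\right) = - \frac{1}{1254} \approx -0.00079745$)
$h - \left(-104 + g \left(-4\right)\right) = - \frac{1}{1254} - \left(-104 - -256\right) = - \frac{1}{1254} - \left(-104 + 256\right) = - \frac{1}{1254} - 152 = - \frac{190609}{1254}$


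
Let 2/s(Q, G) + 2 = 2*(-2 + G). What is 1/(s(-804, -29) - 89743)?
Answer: -32/2871777 ≈ -1.1143e-5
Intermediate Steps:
s(Q, G) = 2/(-6 + 2*G) (s(Q, G) = 2/(-2 + 2*(-2 + G)) = 2/(-2 + (-4 + 2*G)) = 2/(-6 + 2*G))
1/(s(-804, -29) - 89743) = 1/(1/(-3 - 29) - 89743) = 1/(1/(-32) - 89743) = 1/(-1/32 - 89743) = 1/(-2871777/32) = -32/2871777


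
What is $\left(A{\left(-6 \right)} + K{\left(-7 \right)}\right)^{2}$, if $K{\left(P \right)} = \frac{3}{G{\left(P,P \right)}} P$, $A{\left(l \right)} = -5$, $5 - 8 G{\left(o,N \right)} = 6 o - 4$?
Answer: $\frac{19881}{289} \approx 68.792$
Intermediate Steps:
$G{\left(o,N \right)} = \frac{9}{8} - \frac{3 o}{4}$ ($G{\left(o,N \right)} = \frac{5}{8} - \frac{6 o - 4}{8} = \frac{5}{8} - \frac{-4 + 6 o}{8} = \frac{5}{8} - \left(- \frac{1}{2} + \frac{3 o}{4}\right) = \frac{9}{8} - \frac{3 o}{4}$)
$K{\left(P \right)} = \frac{3 P}{\frac{9}{8} - \frac{3 P}{4}}$ ($K{\left(P \right)} = \frac{3}{\frac{9}{8} - \frac{3 P}{4}} P = \frac{3 P}{\frac{9}{8} - \frac{3 P}{4}}$)
$\left(A{\left(-6 \right)} + K{\left(-7 \right)}\right)^{2} = \left(-5 - - \frac{56}{-3 + 2 \left(-7\right)}\right)^{2} = \left(-5 - - \frac{56}{-3 - 14}\right)^{2} = \left(-5 - - \frac{56}{-17}\right)^{2} = \left(-5 - \left(-56\right) \left(- \frac{1}{17}\right)\right)^{2} = \left(-5 - \frac{56}{17}\right)^{2} = \left(- \frac{141}{17}\right)^{2} = \frac{19881}{289}$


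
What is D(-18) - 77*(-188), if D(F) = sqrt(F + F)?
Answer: 14476 + 6*I ≈ 14476.0 + 6.0*I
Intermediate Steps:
D(F) = sqrt(2)*sqrt(F) (D(F) = sqrt(2*F) = sqrt(2)*sqrt(F))
D(-18) - 77*(-188) = sqrt(2)*sqrt(-18) - 77*(-188) = sqrt(2)*(3*I*sqrt(2)) + 14476 = 6*I + 14476 = 14476 + 6*I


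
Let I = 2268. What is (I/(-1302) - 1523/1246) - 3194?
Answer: -123485941/38626 ≈ -3197.0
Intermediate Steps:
(I/(-1302) - 1523/1246) - 3194 = (2268/(-1302) - 1523/1246) - 3194 = (2268*(-1/1302) - 1523*1/1246) - 3194 = (-54/31 - 1523/1246) - 3194 = -114497/38626 - 3194 = -123485941/38626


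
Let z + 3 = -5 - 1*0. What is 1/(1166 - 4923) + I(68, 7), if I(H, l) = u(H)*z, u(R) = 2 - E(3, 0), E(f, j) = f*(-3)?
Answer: -330617/3757 ≈ -88.000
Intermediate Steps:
E(f, j) = -3*f
u(R) = 11 (u(R) = 2 - (-3)*3 = 2 - 1*(-9) = 2 + 9 = 11)
z = -8 (z = -3 + (-5 - 1*0) = -3 + (-5 + 0) = -3 - 5 = -8)
I(H, l) = -88 (I(H, l) = 11*(-8) = -88)
1/(1166 - 4923) + I(68, 7) = 1/(1166 - 4923) - 88 = 1/(-3757) - 88 = -1/3757 - 88 = -330617/3757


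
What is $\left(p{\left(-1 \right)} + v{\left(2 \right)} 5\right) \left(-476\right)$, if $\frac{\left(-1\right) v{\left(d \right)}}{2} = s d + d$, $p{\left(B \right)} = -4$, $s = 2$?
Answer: $30464$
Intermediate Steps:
$v{\left(d \right)} = - 6 d$ ($v{\left(d \right)} = - 2 \left(2 d + d\right) = - 2 \cdot 3 d = - 6 d$)
$\left(p{\left(-1 \right)} + v{\left(2 \right)} 5\right) \left(-476\right) = \left(-4 + \left(-6\right) 2 \cdot 5\right) \left(-476\right) = \left(-4 - 60\right) \left(-476\right) = \left(-64\right) \left(-476\right) = 30464$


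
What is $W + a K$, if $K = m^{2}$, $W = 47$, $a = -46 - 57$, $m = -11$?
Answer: $-12416$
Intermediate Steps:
$a = -103$
$K = 121$ ($K = \left(-11\right)^{2} = 121$)
$W + a K = 47 - 12463 = -12416$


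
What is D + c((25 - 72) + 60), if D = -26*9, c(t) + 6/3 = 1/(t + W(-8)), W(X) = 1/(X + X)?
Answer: -48836/207 ≈ -235.92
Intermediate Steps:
W(X) = 1/(2*X)
c(t) = -2 + 1/(-1/16 + t) (c(t) = -2 + 1/(t + (1/2)/(-8)) = -2 + 1/(t + (1/2)*(-1/8)) = -2 + 1/(t - 1/16) = -2 + 1/(-1/16 + t))
D = -234
D + c((25 - 72) + 60) = -234 + 2*(9 - 16*((25 - 72) + 60))/(-1 + 16*((25 - 72) + 60)) = -234 + 2*(9 - 16*(-47 + 60))/(-1 + 16*(-47 + 60)) = -234 + 2*(9 - 16*13)/(-1 + 16*13) = -234 + 2*(9 - 208)/(-1 + 208) = -234 + 2*(-199)/207 = -234 + 2*(1/207)*(-199) = -234 - 398/207 = -48836/207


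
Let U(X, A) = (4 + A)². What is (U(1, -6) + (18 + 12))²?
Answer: 1156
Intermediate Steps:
(U(1, -6) + (18 + 12))² = ((4 - 6)² + (18 + 12))² = ((-2)² + 30)² = (4 + 30)² = 34² = 1156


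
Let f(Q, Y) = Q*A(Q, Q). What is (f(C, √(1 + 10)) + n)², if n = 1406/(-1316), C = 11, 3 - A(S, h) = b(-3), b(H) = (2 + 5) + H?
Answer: 63059481/432964 ≈ 145.65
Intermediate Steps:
b(H) = 7 + H
A(S, h) = -1 (A(S, h) = 3 - (7 - 3) = 3 - 1*4 = 3 - 4 = -1)
f(Q, Y) = -Q (f(Q, Y) = Q*(-1) = -Q)
n = -703/658 (n = 1406*(-1/1316) = -703/658 ≈ -1.0684)
(f(C, √(1 + 10)) + n)² = (-1*11 - 703/658)² = (-11 - 703/658)² = (-7941/658)² = 63059481/432964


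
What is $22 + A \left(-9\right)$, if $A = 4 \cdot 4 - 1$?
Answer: $-113$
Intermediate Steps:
$A = 15$ ($A = 16 - 1 = 15$)
$22 + A \left(-9\right) = 22 + 15 \left(-9\right) = 22 - 135 = -113$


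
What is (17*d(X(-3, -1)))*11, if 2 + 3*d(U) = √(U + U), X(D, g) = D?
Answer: -374/3 + 187*I*√6/3 ≈ -124.67 + 152.68*I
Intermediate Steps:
d(U) = -⅔ + √2*√U/3 (d(U) = -⅔ + √(U + U)/3 = -⅔ + √(2*U)/3 = -⅔ + (√2*√U)/3 = -⅔ + √2*√U/3)
(17*d(X(-3, -1)))*11 = (17*(-⅔ + √2*√(-3)/3))*11 = (17*(-⅔ + √2*(I*√3)/3))*11 = (17*(-⅔ + I*√6/3))*11 = (-34/3 + 17*I*√6/3)*11 = -374/3 + 187*I*√6/3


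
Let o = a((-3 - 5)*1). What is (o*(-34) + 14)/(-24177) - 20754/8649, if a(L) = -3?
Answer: -55863638/23234097 ≈ -2.4044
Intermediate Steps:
o = -3
(o*(-34) + 14)/(-24177) - 20754/8649 = (-3*(-34) + 14)/(-24177) - 20754/8649 = (102 + 14)*(-1/24177) - 20754*1/8649 = 116*(-1/24177) - 2306/961 = -116/24177 - 2306/961 = -55863638/23234097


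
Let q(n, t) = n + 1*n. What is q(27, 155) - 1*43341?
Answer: -43287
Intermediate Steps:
q(n, t) = 2*n (q(n, t) = n + n = 2*n)
q(27, 155) - 1*43341 = 2*27 - 1*43341 = 54 - 43341 = -43287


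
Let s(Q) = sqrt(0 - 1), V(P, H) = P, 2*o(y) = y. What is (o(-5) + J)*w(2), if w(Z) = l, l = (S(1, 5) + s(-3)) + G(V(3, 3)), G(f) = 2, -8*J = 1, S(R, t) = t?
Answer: -147/8 - 21*I/8 ≈ -18.375 - 2.625*I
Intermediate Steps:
o(y) = y/2
J = -1/8 (J = -1/8*1 = -1/8 ≈ -0.12500)
s(Q) = I (s(Q) = sqrt(-1) = I)
l = 7 + I (l = (5 + I) + 2 = 7 + I ≈ 7.0 + 1.0*I)
w(Z) = 7 + I
(o(-5) + J)*w(2) = ((1/2)*(-5) - 1/8)*(7 + I) = (-5/2 - 1/8)*(7 + I) = -21*(7 + I)/8 = -147/8 - 21*I/8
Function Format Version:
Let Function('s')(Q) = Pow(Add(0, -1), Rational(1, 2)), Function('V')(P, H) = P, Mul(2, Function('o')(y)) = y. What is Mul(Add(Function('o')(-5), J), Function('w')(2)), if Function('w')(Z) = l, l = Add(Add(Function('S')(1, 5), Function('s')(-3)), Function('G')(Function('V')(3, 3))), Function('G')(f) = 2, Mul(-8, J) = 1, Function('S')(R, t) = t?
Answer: Add(Rational(-147, 8), Mul(Rational(-21, 8), I)) ≈ Add(-18.375, Mul(-2.6250, I))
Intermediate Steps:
Function('o')(y) = Mul(Rational(1, 2), y)
J = Rational(-1, 8) (J = Mul(Rational(-1, 8), 1) = Rational(-1, 8) ≈ -0.12500)
Function('s')(Q) = I (Function('s')(Q) = Pow(-1, Rational(1, 2)) = I)
l = Add(7, I) (l = Add(Add(5, I), 2) = Add(7, I) ≈ Add(7.0000, Mul(1.0000, I)))
Function('w')(Z) = Add(7, I)
Mul(Add(Function('o')(-5), J), Function('w')(2)) = Mul(Add(Mul(Rational(1, 2), -5), Rational(-1, 8)), Add(7, I)) = Mul(Add(Rational(-5, 2), Rational(-1, 8)), Add(7, I)) = Mul(Rational(-21, 8), Add(7, I)) = Add(Rational(-147, 8), Mul(Rational(-21, 8), I))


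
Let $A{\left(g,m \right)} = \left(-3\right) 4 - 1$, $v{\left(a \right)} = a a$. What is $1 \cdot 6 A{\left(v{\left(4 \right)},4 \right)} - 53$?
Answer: $-131$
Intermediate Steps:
$v{\left(a \right)} = a^{2}$
$A{\left(g,m \right)} = -13$ ($A{\left(g,m \right)} = -12 - 1 = -13$)
$1 \cdot 6 A{\left(v{\left(4 \right)},4 \right)} - 53 = 1 \cdot 6 \left(-13\right) - 53 = 6 \left(-13\right) - 53 = -78 - 53 = -131$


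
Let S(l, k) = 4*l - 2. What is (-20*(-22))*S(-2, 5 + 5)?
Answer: -4400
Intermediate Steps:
S(l, k) = -2 + 4*l
(-20*(-22))*S(-2, 5 + 5) = (-20*(-22))*(-2 + 4*(-2)) = 440*(-2 - 8) = 440*(-10) = -4400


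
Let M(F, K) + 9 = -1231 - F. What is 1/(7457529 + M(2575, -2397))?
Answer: 1/7453714 ≈ 1.3416e-7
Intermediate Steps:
M(F, K) = -1240 - F (M(F, K) = -9 + (-1231 - F) = -1240 - F)
1/(7457529 + M(2575, -2397)) = 1/(7457529 + (-1240 - 1*2575)) = 1/(7457529 + (-1240 - 2575)) = 1/(7457529 - 3815) = 1/7453714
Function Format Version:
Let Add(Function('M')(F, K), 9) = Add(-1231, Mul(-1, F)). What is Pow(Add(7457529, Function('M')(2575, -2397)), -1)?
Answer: Rational(1, 7453714) ≈ 1.3416e-7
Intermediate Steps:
Function('M')(F, K) = Add(-1240, Mul(-1, F)) (Function('M')(F, K) = Add(-9, Add(-1231, Mul(-1, F))) = Add(-1240, Mul(-1, F)))
Pow(Add(7457529, Function('M')(2575, -2397)), -1) = Pow(Add(7457529, Add(-1240, Mul(-1, 2575))), -1) = Pow(Add(7457529, Add(-1240, -2575)), -1) = Pow(Add(7457529, -3815), -1) = Pow(7453714, -1) = Rational(1, 7453714)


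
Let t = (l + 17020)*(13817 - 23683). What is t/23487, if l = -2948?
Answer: -138834352/23487 ≈ -5911.1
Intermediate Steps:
t = -138834352 (t = (-2948 + 17020)*(13817 - 23683) = 14072*(-9866) = -138834352)
t/23487 = -138834352/23487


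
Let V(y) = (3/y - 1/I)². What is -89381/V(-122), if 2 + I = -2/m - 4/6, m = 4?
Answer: -480255196244/455625 ≈ -1.0541e+6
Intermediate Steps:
I = -19/6 (I = -2 + (-2/4 - 4/6) = -2 + (-2*¼ - 4*⅙) = -2 + (-½ - ⅔) = -2 - 7/6 = -19/6 ≈ -3.1667)
V(y) = (6/19 + 3/y)² (V(y) = (3/y - 1/(-19/6))² = (3/y - 1*(-6/19))² = (3/y + 6/19)² = (6/19 + 3/y)²)
-89381/V(-122) = -89381*5373124/(9*(19 + 2*(-122))²) = -89381*5373124/(9*(19 - 244)²) = -89381/((9/361)*(1/14884)*(-225)²) = -89381/((9/361)*(1/14884)*50625) = -89381/455625/5373124 = -89381*5373124/455625 = -480255196244/455625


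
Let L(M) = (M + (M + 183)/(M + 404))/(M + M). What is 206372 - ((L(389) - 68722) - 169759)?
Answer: 21111809901/47458 ≈ 4.4485e+5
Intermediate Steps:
L(M) = (M + (183 + M)/(404 + M))/(2*M) (L(M) = (M + (183 + M)/(404 + M))/((2*M)) = (M + (183 + M)/(404 + M))*(1/(2*M)) = (M + (183 + M)/(404 + M))/(2*M))
206372 - ((L(389) - 68722) - 169759) = 206372 - (((½)*(183 + 389² + 405*389)/(389*(404 + 389)) - 68722) - 169759) = 206372 - (((½)*(1/389)*(183 + 151321 + 157545)/793 - 68722) - 169759) = 206372 - (((½)*(1/389)*(1/793)*309049 - 68722) - 169759) = 206372 - ((23773/47458 - 68722) - 169759) = 206372 - (-3261384903/47458 - 169759) = 206372 - 1*(-11317807525/47458) = 206372 + 11317807525/47458 = 21111809901/47458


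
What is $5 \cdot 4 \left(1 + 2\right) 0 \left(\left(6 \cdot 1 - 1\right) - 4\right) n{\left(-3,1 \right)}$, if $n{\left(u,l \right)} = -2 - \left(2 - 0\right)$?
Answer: $0$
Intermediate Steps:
$n{\left(u,l \right)} = -4$ ($n{\left(u,l \right)} = -2 - \left(2 + 0\right) = -2 - 2 = -4$)
$5 \cdot 4 \left(1 + 2\right) 0 \left(\left(6 \cdot 1 - 1\right) - 4\right) n{\left(-3,1 \right)} = 5 \cdot 4 \left(1 + 2\right) 0 \left(\left(6 \cdot 1 - 1\right) - 4\right) \left(-4\right) = 5 \cdot 4 \cdot 3 \cdot 0 \left(\left(6 - 1\right) - 4\right) \left(-4\right) = 5 \cdot 12 \cdot 0 \left(5 - 4\right) \left(-4\right) = 60 \cdot 0 \cdot 1 \left(-4\right) = 0 \left(-4\right) = 0$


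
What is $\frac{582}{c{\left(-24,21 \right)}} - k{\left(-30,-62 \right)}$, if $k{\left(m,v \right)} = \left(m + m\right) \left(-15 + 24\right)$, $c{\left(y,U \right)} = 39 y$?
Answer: $\frac{84143}{156} \approx 539.38$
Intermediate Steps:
$k{\left(m,v \right)} = 18 m$ ($k{\left(m,v \right)} = 2 m 9 = 18 m$)
$\frac{582}{c{\left(-24,21 \right)}} - k{\left(-30,-62 \right)} = \frac{582}{39 \left(-24\right)} - 18 \left(-30\right) = \frac{582}{-936} - -540 = 582 \left(- \frac{1}{936}\right) + 540 = - \frac{97}{156} + 540 = \frac{84143}{156}$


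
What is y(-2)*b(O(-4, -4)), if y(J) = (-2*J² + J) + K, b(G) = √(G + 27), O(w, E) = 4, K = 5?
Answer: -5*√31 ≈ -27.839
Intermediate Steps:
b(G) = √(27 + G)
y(J) = 5 + J - 2*J² (y(J) = (-2*J² + J) + 5 = (J - 2*J²) + 5 = 5 + J - 2*J²)
y(-2)*b(O(-4, -4)) = (5 - 2 - 2*(-2)²)*√(27 + 4) = (5 - 2 - 2*4)*√31 = (5 - 2 - 8)*√31 = -5*√31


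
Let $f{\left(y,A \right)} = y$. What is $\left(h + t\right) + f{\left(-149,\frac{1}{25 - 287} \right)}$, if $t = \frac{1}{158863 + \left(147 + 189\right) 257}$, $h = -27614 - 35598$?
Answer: $- \frac{15537067614}{245215} \approx -63361.0$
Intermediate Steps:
$h = -63212$ ($h = -27614 - 35598 = -63212$)
$t = \frac{1}{245215}$ ($t = \frac{1}{158863 + 336 \cdot 257} = \frac{1}{158863 + 86352} = \frac{1}{245215} \approx 4.0781 \cdot 10^{-6}$)
$\left(h + t\right) + f{\left(-149,\frac{1}{25 - 287} \right)} = \left(-63212 + \frac{1}{245215}\right) - 149 = - \frac{15500530579}{245215} - 149 = - \frac{15537067614}{245215}$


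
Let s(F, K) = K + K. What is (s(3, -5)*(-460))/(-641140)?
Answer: -230/32057 ≈ -0.0071747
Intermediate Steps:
s(F, K) = 2*K
(s(3, -5)*(-460))/(-641140) = ((2*(-5))*(-460))/(-641140) = -10*(-460)*(-1/641140) = 4600*(-1/641140) = -230/32057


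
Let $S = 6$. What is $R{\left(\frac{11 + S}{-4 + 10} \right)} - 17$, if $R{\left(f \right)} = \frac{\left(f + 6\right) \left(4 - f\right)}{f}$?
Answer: $- \frac{1363}{102} \approx -13.363$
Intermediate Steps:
$R{\left(f \right)} = \frac{\left(4 - f\right) \left(6 + f\right)}{f}$ ($R{\left(f \right)} = \frac{\left(6 + f\right) \left(4 - f\right)}{f} = \frac{\left(4 - f\right) \left(6 + f\right)}{f}$)
$R{\left(\frac{11 + S}{-4 + 10} \right)} - 17 = \left(-2 - \frac{11 + 6}{-4 + 10} + \frac{24}{\left(11 + 6\right) \frac{1}{-4 + 10}}\right) - 17 = \left(-2 - \frac{17}{6} + \frac{24}{17 \cdot \frac{1}{6}}\right) - 17 = \left(-2 - 17 \cdot \frac{1}{6} + \frac{24}{17 \cdot \frac{1}{6}}\right) - 17 = \left(-2 - \frac{17}{6} + \frac{24}{\frac{17}{6}}\right) - 17 = \left(-2 - \frac{17}{6} + 24 \cdot \frac{6}{17}\right) - 17 = \left(-2 - \frac{17}{6} + \frac{144}{17}\right) - 17 = \frac{371}{102} - 17 = - \frac{1363}{102}$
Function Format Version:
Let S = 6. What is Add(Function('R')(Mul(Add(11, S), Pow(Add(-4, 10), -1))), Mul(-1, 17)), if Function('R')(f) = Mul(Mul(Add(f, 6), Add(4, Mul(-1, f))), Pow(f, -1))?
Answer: Rational(-1363, 102) ≈ -13.363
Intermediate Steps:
Function('R')(f) = Mul(Pow(f, -1), Add(4, Mul(-1, f)), Add(6, f)) (Function('R')(f) = Mul(Mul(Add(6, f), Add(4, Mul(-1, f))), Pow(f, -1)) = Mul(Mul(Add(4, Mul(-1, f)), Add(6, f)), Pow(f, -1)) = Mul(Pow(f, -1), Add(4, Mul(-1, f)), Add(6, f)))
Add(Function('R')(Mul(Add(11, S), Pow(Add(-4, 10), -1))), Mul(-1, 17)) = Add(Add(-2, Mul(-1, Mul(Add(11, 6), Pow(Add(-4, 10), -1))), Mul(24, Pow(Mul(Add(11, 6), Pow(Add(-4, 10), -1)), -1))), Mul(-1, 17)) = Add(Add(-2, Mul(-1, Mul(17, Pow(6, -1))), Mul(24, Pow(Mul(17, Pow(6, -1)), -1))), -17) = Add(Add(-2, Mul(-1, Mul(17, Rational(1, 6))), Mul(24, Pow(Mul(17, Rational(1, 6)), -1))), -17) = Add(Add(-2, Mul(-1, Rational(17, 6)), Mul(24, Pow(Rational(17, 6), -1))), -17) = Add(Add(-2, Rational(-17, 6), Mul(24, Rational(6, 17))), -17) = Add(Add(-2, Rational(-17, 6), Rational(144, 17)), -17) = Add(Rational(371, 102), -17) = Rational(-1363, 102)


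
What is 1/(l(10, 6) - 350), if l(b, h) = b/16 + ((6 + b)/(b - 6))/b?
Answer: -40/13959 ≈ -0.0028655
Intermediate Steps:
l(b, h) = b/16 + (6 + b)/(b*(-6 + b)) (l(b, h) = b*(1/16) + ((6 + b)/(-6 + b))/b = b/16 + ((6 + b)/(-6 + b))/b = b/16 + (6 + b)/(b*(-6 + b)))
1/(l(10, 6) - 350) = 1/((1/16)*(96 + 10³ - 6*10² + 16*10)/(10*(-6 + 10)) - 350) = 1/((1/16)*(⅒)*(96 + 1000 - 6*100 + 160)/4 - 350) = 1/((1/16)*(⅒)*(¼)*(96 + 1000 - 600 + 160) - 350) = 1/((1/16)*(⅒)*(¼)*656 - 350) = 1/(41/40 - 350) = 1/(-13959/40) = -40/13959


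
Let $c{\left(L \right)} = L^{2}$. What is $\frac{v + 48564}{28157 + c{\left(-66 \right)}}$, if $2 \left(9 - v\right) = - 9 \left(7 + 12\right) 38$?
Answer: $\frac{51822}{32513} \approx 1.5939$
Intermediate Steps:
$v = 3258$ ($v = 9 - \frac{- 9 \left(7 + 12\right) 38}{2} = 9 - \frac{\left(-9\right) 19 \cdot 38}{2} = 9 - \frac{\left(-171\right) 38}{2} = 9 - -3249 = 9 + 3249 = 3258$)
$\frac{v + 48564}{28157 + c{\left(-66 \right)}} = \frac{3258 + 48564}{28157 + \left(-66\right)^{2}} = \frac{51822}{28157 + 4356} = \frac{51822}{32513}$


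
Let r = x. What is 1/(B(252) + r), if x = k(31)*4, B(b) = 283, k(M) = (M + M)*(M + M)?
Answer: 1/15659 ≈ 6.3861e-5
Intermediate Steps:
k(M) = 4*M² (k(M) = (2*M)*(2*M) = 4*M²)
x = 15376 (x = (4*31²)*4 = (4*961)*4 = 3844*4 = 15376)
r = 15376
1/(B(252) + r) = 1/(283 + 15376) = 1/15659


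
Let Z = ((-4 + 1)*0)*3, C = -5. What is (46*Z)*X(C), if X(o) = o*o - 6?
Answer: 0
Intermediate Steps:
X(o) = -6 + o**2 (X(o) = o**2 - 6 = -6 + o**2)
Z = 0 (Z = -3*0*3 = 0*3 = 0)
(46*Z)*X(C) = (46*0)*(-6 + (-5)**2) = 0*(-6 + 25) = 0*19 = 0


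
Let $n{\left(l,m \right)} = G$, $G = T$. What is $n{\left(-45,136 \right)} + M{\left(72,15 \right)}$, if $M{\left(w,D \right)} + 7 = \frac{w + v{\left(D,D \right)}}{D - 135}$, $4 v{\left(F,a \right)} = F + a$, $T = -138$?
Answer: $- \frac{11653}{80} \approx -145.66$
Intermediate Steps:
$G = -138$
$n{\left(l,m \right)} = -138$
$v{\left(F,a \right)} = \frac{F}{4} + \frac{a}{4}$ ($v{\left(F,a \right)} = \frac{F + a}{4} = \frac{F}{4} + \frac{a}{4}$)
$M{\left(w,D \right)} = -7 + \frac{w + \frac{D}{2}}{-135 + D}$ ($M{\left(w,D \right)} = -7 + \frac{w + \left(\frac{D}{4} + \frac{D}{4}\right)}{D - 135} = -7 + \frac{w + \frac{D}{2}}{-135 + D}$)
$n{\left(-45,136 \right)} + M{\left(72,15 \right)} = -138 + \frac{945 + 72 - \frac{195}{2}}{-135 + 15} = -138 + \frac{945 + 72 - \frac{195}{2}}{-120} = -138 - \frac{613}{80} = - \frac{11653}{80}$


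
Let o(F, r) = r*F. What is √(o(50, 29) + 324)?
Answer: √1774 ≈ 42.119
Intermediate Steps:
o(F, r) = F*r
√(o(50, 29) + 324) = √(50*29 + 324) = √(1450 + 324) = √1774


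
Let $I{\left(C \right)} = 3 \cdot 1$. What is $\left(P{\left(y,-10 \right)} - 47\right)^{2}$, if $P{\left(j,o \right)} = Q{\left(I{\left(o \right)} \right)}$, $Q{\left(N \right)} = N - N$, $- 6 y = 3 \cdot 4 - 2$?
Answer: $2209$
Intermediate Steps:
$I{\left(C \right)} = 3$
$y = - \frac{5}{3}$ ($y = - \frac{3 \cdot 4 - 2}{6} = - \frac{12 - 2}{6} = \left(- \frac{1}{6}\right) 10 = - \frac{5}{3} \approx -1.6667$)
$Q{\left(N \right)} = 0$
$P{\left(j,o \right)} = 0$
$\left(P{\left(y,-10 \right)} - 47\right)^{2} = \left(0 - 47\right)^{2} = \left(-47\right)^{2} = 2209$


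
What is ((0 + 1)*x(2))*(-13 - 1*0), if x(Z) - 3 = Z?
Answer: -65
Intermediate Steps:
x(Z) = 3 + Z
((0 + 1)*x(2))*(-13 - 1*0) = ((0 + 1)*(3 + 2))*(-13 - 1*0) = (1*5)*(-13 + 0) = 5*(-13) = -65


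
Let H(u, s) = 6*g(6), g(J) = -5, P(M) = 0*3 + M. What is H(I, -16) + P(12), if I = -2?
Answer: -18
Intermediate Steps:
P(M) = M (P(M) = 0 + M = M)
H(u, s) = -30 (H(u, s) = 6*(-5) = -30)
H(I, -16) + P(12) = -30 + 12 = -18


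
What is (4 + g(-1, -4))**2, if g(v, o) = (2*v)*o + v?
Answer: 121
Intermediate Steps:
g(v, o) = v + 2*o*v (g(v, o) = 2*o*v + v = v + 2*o*v)
(4 + g(-1, -4))**2 = (4 - (1 + 2*(-4)))**2 = (4 - (1 - 8))**2 = (4 - 1*(-7))**2 = (4 + 7)**2 = 11**2 = 121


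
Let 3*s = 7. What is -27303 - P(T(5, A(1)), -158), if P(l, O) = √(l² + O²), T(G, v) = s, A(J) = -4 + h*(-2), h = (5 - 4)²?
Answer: -27303 - 5*√8989/3 ≈ -27461.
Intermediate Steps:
h = 1 (h = 1² = 1)
s = 7/3 (s = (⅓)*7 = 7/3 ≈ 2.3333)
A(J) = -6 (A(J) = -4 + 1*(-2) = -4 - 2 = -6)
T(G, v) = 7/3
P(l, O) = √(O² + l²)
-27303 - P(T(5, A(1)), -158) = -27303 - √((-158)² + (7/3)²) = -27303 - √(24964 + 49/9) = -27303 - √(224725/9) = -27303 - 5*√8989/3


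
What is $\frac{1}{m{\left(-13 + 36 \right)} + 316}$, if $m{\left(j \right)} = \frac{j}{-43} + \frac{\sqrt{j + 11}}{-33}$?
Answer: $\frac{635208255}{200385983159} + \frac{61017 \sqrt{34}}{200385983159} \approx 0.0031717$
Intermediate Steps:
$m{\left(j \right)} = - \frac{\sqrt{11 + j}}{33} - \frac{j}{43}$ ($m{\left(j \right)} = j \left(- \frac{1}{43}\right) + \sqrt{11 + j} \left(- \frac{1}{33}\right) = - \frac{j}{43} - \frac{\sqrt{11 + j}}{33} = - \frac{\sqrt{11 + j}}{33} - \frac{j}{43}$)
$\frac{1}{m{\left(-13 + 36 \right)} + 316} = \frac{1}{\left(- \frac{\sqrt{11 + \left(-13 + 36\right)}}{33} - \frac{-13 + 36}{43}\right) + 316} = \frac{1}{\left(- \frac{\sqrt{11 + 23}}{33} - \frac{23}{43}\right) + 316} = \frac{1}{\left(- \frac{\sqrt{34}}{33} - \frac{23}{43}\right) + 316} = \frac{1}{\left(- \frac{23}{43} - \frac{\sqrt{34}}{33}\right) + 316} = \frac{1}{\frac{13565}{43} - \frac{\sqrt{34}}{33}}$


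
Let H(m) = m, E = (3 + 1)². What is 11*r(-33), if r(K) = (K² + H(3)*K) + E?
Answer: 11066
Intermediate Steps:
E = 16 (E = 4² = 16)
r(K) = 16 + K² + 3*K (r(K) = (K² + 3*K) + 16 = 16 + K² + 3*K)
11*r(-33) = 11*(16 + (-33)² + 3*(-33)) = 11*(16 + 1089 - 99) = 11*1006 = 11066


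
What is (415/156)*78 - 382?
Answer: -349/2 ≈ -174.50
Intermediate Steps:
(415/156)*78 - 382 = 415/2 - 382 = -349/2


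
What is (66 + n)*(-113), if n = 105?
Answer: -19323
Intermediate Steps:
(66 + n)*(-113) = (66 + 105)*(-113) = 171*(-113) = -19323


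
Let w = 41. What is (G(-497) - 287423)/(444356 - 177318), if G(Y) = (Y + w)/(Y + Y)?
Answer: -142849003/132717886 ≈ -1.0763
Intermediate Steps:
G(Y) = (41 + Y)/(2*Y) (G(Y) = (Y + 41)/(Y + Y) = (41 + Y)/((2*Y)) = (41 + Y)*(1/(2*Y)) = (41 + Y)/(2*Y))
(G(-497) - 287423)/(444356 - 177318) = ((½)*(41 - 497)/(-497) - 287423)/(444356 - 177318) = ((½)*(-1/497)*(-456) - 287423)/267038 = (228/497 - 287423)*(1/267038) = -142849003/497*1/267038 = -142849003/132717886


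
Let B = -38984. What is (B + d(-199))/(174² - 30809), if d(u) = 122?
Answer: 38862/533 ≈ 72.912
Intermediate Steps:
(B + d(-199))/(174² - 30809) = (-38984 + 122)/(174² - 30809) = -38862/(30276 - 30809) = -38862/(-533) = -38862*(-1/533) = 38862/533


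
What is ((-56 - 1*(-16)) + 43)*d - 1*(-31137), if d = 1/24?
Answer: 249097/8 ≈ 31137.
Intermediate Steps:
d = 1/24 ≈ 0.041667
((-56 - 1*(-16)) + 43)*d - 1*(-31137) = ((-56 - 1*(-16)) + 43)*(1/24) - 1*(-31137) = ((-56 + 16) + 43)*(1/24) + 31137 = (-40 + 43)*(1/24) + 31137 = 3*(1/24) + 31137 = 1/8 + 31137 = 249097/8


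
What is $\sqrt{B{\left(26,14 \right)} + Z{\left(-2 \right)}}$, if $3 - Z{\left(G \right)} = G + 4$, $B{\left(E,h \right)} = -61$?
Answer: $2 i \sqrt{15} \approx 7.746 i$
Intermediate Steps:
$Z{\left(G \right)} = -1 - G$ ($Z{\left(G \right)} = 3 - \left(G + 4\right) = 3 - \left(4 + G\right) = -1 - G$)
$\sqrt{B{\left(26,14 \right)} + Z{\left(-2 \right)}} = \sqrt{-61 - -1} = \sqrt{-61 + \left(-1 + 2\right)} = \sqrt{-61 + 1} = \sqrt{-60} = 2 i \sqrt{15}$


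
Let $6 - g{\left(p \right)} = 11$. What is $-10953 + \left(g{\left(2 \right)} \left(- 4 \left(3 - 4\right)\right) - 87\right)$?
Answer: $-11060$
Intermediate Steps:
$g{\left(p \right)} = -5$ ($g{\left(p \right)} = 6 - 11 = -5$)
$-10953 + \left(g{\left(2 \right)} \left(- 4 \left(3 - 4\right)\right) - 87\right) = -10953 - \left(87 + 5 \left(- 4 \left(3 - 4\right)\right)\right) = -10953 - \left(87 + 5 \left(\left(-4\right) \left(-1\right)\right)\right) = -10953 - 107 = -11060$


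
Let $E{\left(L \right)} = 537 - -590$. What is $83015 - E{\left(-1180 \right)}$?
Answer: $81888$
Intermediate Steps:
$E{\left(L \right)} = 1127$ ($E{\left(L \right)} = 537 + 590 = 1127$)
$83015 - E{\left(-1180 \right)} = 83015 - 1127 = 81888$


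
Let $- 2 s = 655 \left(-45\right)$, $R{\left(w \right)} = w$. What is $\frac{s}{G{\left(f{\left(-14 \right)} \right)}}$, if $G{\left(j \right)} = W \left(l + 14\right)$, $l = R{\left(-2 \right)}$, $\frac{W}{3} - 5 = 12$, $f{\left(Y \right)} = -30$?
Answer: $\frac{3275}{136} \approx 24.081$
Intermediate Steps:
$W = 51$ ($W = 15 + 3 \cdot 12 = 15 + 36 = 51$)
$l = -2$
$G{\left(j \right)} = 612$ ($G{\left(j \right)} = 51 \left(-2 + 14\right) = 51 \cdot 12 = 612$)
$s = \frac{29475}{2}$ ($s = - \frac{655 \left(-45\right)}{2} = \left(- \frac{1}{2}\right) \left(-29475\right) = \frac{29475}{2} \approx 14738.0$)
$\frac{s}{G{\left(f{\left(-14 \right)} \right)}} = \frac{29475}{2 \cdot 612} = \frac{29475}{2} \cdot \frac{1}{612} = \frac{3275}{136}$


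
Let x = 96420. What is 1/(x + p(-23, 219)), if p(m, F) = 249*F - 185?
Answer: 1/150766 ≈ 6.6328e-6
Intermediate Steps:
p(m, F) = -185 + 249*F
1/(x + p(-23, 219)) = 1/(96420 + (-185 + 249*219)) = 1/(96420 + (-185 + 54531)) = 1/(96420 + 54346) = 1/150766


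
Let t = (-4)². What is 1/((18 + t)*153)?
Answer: 1/5202 ≈ 0.00019223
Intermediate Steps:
t = 16
1/((18 + t)*153) = 1/((18 + 16)*153) = 1/(34*153) = 1/5202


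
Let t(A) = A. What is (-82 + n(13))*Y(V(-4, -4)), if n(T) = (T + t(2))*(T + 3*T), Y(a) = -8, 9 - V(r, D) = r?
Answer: -5584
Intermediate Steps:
V(r, D) = 9 - r
n(T) = 4*T*(2 + T) (n(T) = (T + 2)*(T + 3*T) = (2 + T)*(4*T) = 4*T*(2 + T))
(-82 + n(13))*Y(V(-4, -4)) = (-82 + 4*13*(2 + 13))*(-8) = (-82 + 4*13*15)*(-8) = (-82 + 780)*(-8) = 698*(-8) = -5584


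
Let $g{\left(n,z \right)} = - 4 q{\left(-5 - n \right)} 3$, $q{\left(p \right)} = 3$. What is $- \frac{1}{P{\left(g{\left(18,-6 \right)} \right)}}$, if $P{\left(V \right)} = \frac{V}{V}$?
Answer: $-1$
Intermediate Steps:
$g{\left(n,z \right)} = -36$ ($g{\left(n,z \right)} = \left(-4\right) 3 \cdot 3 = \left(-12\right) 3 = -36$)
$P{\left(V \right)} = 1$
$- \frac{1}{P{\left(g{\left(18,-6 \right)} \right)}} = - 1^{-1} = \left(-1\right) 1 = -1$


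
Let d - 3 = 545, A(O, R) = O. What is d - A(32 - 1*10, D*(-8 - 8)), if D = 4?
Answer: 526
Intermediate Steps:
d = 548 (d = 3 + 545 = 548)
d - A(32 - 1*10, D*(-8 - 8)) = 548 - (32 - 1*10) = 548 - (32 - 10) = 548 - 1*22 = 548 - 22 = 526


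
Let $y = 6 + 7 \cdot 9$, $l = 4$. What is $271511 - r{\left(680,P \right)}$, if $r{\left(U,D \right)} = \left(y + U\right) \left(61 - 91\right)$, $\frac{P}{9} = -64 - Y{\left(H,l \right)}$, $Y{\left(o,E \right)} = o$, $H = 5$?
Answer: $293981$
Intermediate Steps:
$y = 69$ ($y = 6 + 63 = 69$)
$P = -621$ ($P = 9 \left(-64 - 5\right) = 9 \left(-69\right) = -621$)
$r{\left(U,D \right)} = -2070 - 30 U$ ($r{\left(U,D \right)} = \left(69 + U\right) \left(61 - 91\right) = \left(69 + U\right) \left(-30\right) = -2070 - 30 U$)
$271511 - r{\left(680,P \right)} = 271511 - \left(-2070 - 20400\right) = 271511 - -22470 = 271511 + 22470 = 293981$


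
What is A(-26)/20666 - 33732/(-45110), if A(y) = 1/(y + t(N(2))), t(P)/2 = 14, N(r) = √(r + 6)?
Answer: 697128067/932243260 ≈ 0.74780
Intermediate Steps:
N(r) = √(6 + r)
t(P) = 28 (t(P) = 2*14 = 28)
A(y) = 1/(28 + y) (A(y) = 1/(y + 28) = 1/(28 + y))
A(-26)/20666 - 33732/(-45110) = 1/((28 - 26)*20666) - 33732/(-45110) = (1/20666)/2 - 33732*(-1/45110) = (½)*(1/20666) + 16866/22555 = 1/41332 + 16866/22555 = 697128067/932243260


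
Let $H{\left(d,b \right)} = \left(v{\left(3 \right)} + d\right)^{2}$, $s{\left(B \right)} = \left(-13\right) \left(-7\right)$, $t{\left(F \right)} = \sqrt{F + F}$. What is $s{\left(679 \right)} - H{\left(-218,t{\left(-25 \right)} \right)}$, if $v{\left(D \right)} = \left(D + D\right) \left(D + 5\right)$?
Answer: $-28809$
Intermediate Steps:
$t{\left(F \right)} = \sqrt{2} \sqrt{F}$ ($t{\left(F \right)} = \sqrt{2 F} = \sqrt{2} \sqrt{F}$)
$v{\left(D \right)} = 2 D \left(5 + D\right)$
$s{\left(B \right)} = 91$
$H{\left(d,b \right)} = \left(48 + d\right)^{2}$ ($H{\left(d,b \right)} = \left(2 \cdot 3 \left(5 + 3\right) + d\right)^{2} = \left(2 \cdot 3 \cdot 8 + d\right)^{2} = \left(48 + d\right)^{2}$)
$s{\left(679 \right)} - H{\left(-218,t{\left(-25 \right)} \right)} = 91 - \left(48 - 218\right)^{2} = 91 - \left(-170\right)^{2} = 91 - 28900 = -28809$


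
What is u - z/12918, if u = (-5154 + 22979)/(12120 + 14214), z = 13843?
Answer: -11189851/28348551 ≈ -0.39472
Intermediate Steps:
u = 17825/26334 ≈ 0.67688
u - z/12918 = 17825/26334 - 13843/12918 = -11189851/28348551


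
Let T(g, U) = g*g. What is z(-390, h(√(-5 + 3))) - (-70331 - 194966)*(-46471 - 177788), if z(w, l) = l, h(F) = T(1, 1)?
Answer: -59495239922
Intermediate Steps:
T(g, U) = g²
h(F) = 1 (h(F) = 1² = 1)
z(-390, h(√(-5 + 3))) - (-70331 - 194966)*(-46471 - 177788) = 1 - (-70331 - 194966)*(-46471 - 177788) = 1 - (-265297)*(-224259) = 1 - 1*59495239923 = 1 - 59495239923 = -59495239922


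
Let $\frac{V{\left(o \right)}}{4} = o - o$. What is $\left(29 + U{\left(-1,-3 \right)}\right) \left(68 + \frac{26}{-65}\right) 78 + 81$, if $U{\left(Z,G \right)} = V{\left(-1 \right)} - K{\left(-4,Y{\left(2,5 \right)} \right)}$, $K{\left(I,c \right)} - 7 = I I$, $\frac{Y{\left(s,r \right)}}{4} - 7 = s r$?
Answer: $\frac{158589}{5} \approx 31718.0$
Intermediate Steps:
$Y{\left(s,r \right)} = 28 + 4 r s$ ($Y{\left(s,r \right)} = 28 + 4 s r = 28 + 4 r s$)
$K{\left(I,c \right)} = 7 + I^{2}$ ($K{\left(I,c \right)} = 7 + I I = 7 + I^{2}$)
$V{\left(o \right)} = 0$ ($V{\left(o \right)} = 4 \left(o - o\right) = 4 \cdot 0 = 0$)
$U{\left(Z,G \right)} = -23$ ($U{\left(Z,G \right)} = 0 - \left(7 + \left(-4\right)^{2}\right) = 0 - \left(7 + 16\right) = 0 - 23 = -23$)
$\left(29 + U{\left(-1,-3 \right)}\right) \left(68 + \frac{26}{-65}\right) 78 + 81 = \left(29 - 23\right) \left(68 + \frac{26}{-65}\right) 78 + 81 = 6 \left(68 + 26 \left(- \frac{1}{65}\right)\right) 78 + 81 = 6 \left(68 - \frac{2}{5}\right) 78 + 81 = 6 \cdot \frac{338}{5} \cdot 78 + 81 = \frac{2028}{5} \cdot 78 + 81 = \frac{158184}{5} + 81 = \frac{158589}{5}$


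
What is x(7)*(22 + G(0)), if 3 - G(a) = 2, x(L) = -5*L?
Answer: -805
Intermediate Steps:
G(a) = 1 (G(a) = 3 - 1*2 = 3 - 2 = 1)
x(7)*(22 + G(0)) = (-5*7)*(22 + 1) = -35*23 = -805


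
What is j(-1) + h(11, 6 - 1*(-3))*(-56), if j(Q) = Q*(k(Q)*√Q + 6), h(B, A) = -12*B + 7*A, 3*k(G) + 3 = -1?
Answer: 3858 + 4*I/3 ≈ 3858.0 + 1.3333*I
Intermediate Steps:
k(G) = -4/3 (k(G) = -1 + (⅓)*(-1) = -1 - ⅓ = -4/3)
j(Q) = Q*(6 - 4*√Q/3) (j(Q) = Q*(-4*√Q/3 + 6) = Q*(6 - 4*√Q/3))
j(-1) + h(11, 6 - 1*(-3))*(-56) = (6*(-1) - (-4)*I/3) + (-12*11 + 7*(6 - 1*(-3)))*(-56) = (-6 - (-4)*I/3) + (-132 + 7*(6 + 3))*(-56) = (-6 + 4*I/3) + (-132 + 7*9)*(-56) = (-6 + 4*I/3) + (-132 + 63)*(-56) = (-6 + 4*I/3) - 69*(-56) = (-6 + 4*I/3) + 3864 = 3858 + 4*I/3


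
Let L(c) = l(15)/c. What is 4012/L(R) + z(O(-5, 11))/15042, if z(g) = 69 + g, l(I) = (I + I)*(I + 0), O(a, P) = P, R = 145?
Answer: 145842818/112815 ≈ 1292.8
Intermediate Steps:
l(I) = 2*I² (l(I) = (2*I)*I = 2*I²)
L(c) = 450/c (L(c) = (2*15²)/c = (2*225)/c = 450/c)
4012/L(R) + z(O(-5, 11))/15042 = 4012/((450/145)) + (69 + 11)/15042 = 4012/((450*(1/145))) + 80*(1/15042) = 4012/(90/29) + 40/7521 = 4012*(29/90) + 40/7521 = 58174/45 + 40/7521 = 145842818/112815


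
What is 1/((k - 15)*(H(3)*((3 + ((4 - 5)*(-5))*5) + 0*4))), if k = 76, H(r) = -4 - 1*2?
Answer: -1/10248 ≈ -9.7580e-5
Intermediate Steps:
H(r) = -6 (H(r) = -4 - 2 = -6)
1/((k - 15)*(H(3)*((3 + ((4 - 5)*(-5))*5) + 0*4))) = 1/((76 - 15)*(-6*((3 + ((4 - 5)*(-5))*5) + 0*4))) = 1/(61*(-6*((3 - 1*(-5)*5) + 0))) = 1/(61*(-6*((3 + 5*5) + 0))) = 1/(61*(-6*((3 + 25) + 0))) = 1/(61*(-6*(28 + 0))) = 1/(61*(-6*28)) = 1/(61*(-168)) = 1/(-10248) = -1/10248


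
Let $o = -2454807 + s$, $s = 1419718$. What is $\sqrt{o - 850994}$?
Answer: $i \sqrt{1886083} \approx 1373.3 i$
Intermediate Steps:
$o = -1035089$ ($o = -2454807 + 1419718 = -1035089$)
$\sqrt{o - 850994} = \sqrt{-1035089 - 850994} = \sqrt{-1886083} = i \sqrt{1886083}$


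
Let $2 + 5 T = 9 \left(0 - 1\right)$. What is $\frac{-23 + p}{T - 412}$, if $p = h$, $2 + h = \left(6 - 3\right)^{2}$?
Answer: $\frac{80}{2071} \approx 0.038629$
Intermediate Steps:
$h = 7$ ($h = -2 + \left(6 - 3\right)^{2} = -2 + 3^{2} = -2 + 9 = 7$)
$p = 7$
$T = - \frac{11}{5}$ ($T = - \frac{2}{5} + \frac{9 \left(0 - 1\right)}{5} = - \frac{2}{5} + \frac{9 \left(-1\right)}{5} = - \frac{2}{5} + \frac{1}{5} \left(-9\right) = - \frac{2}{5} - \frac{9}{5} = - \frac{11}{5} \approx -2.2$)
$\frac{-23 + p}{T - 412} = \frac{-23 + 7}{- \frac{11}{5} - 412} = - \frac{16}{- \frac{2071}{5}} = \left(-16\right) \left(- \frac{5}{2071}\right) = \frac{80}{2071}$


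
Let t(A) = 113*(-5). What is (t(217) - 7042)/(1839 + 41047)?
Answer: -7607/42886 ≈ -0.17738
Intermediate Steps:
t(A) = -565
(t(217) - 7042)/(1839 + 41047) = (-565 - 7042)/(1839 + 41047) = -7607/42886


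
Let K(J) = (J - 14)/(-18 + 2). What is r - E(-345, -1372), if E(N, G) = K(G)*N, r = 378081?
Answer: 3263733/8 ≈ 4.0797e+5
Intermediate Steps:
K(J) = 7/8 - J/16 (K(J) = (-14 + J)/(-16) = (-14 + J)*(-1/16) = 7/8 - J/16)
E(N, G) = N*(7/8 - G/16) (E(N, G) = (7/8 - G/16)*N = N*(7/8 - G/16))
r - E(-345, -1372) = 378081 - (-345)*(14 - 1*(-1372))/16 = 378081 - (-345)*(14 + 1372)/16 = 378081 - (-345)*1386/16 = 378081 - 1*(-239085/8) = 378081 + 239085/8 = 3263733/8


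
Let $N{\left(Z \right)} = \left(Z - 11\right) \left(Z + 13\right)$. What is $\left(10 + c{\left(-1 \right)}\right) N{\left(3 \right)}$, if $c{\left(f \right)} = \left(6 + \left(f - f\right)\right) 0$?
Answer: $-1280$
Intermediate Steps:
$N{\left(Z \right)} = \left(-11 + Z\right) \left(13 + Z\right)$
$c{\left(f \right)} = 0$ ($c{\left(f \right)} = \left(6 + 0\right) 0 = 6 \cdot 0 = 0$)
$\left(10 + c{\left(-1 \right)}\right) N{\left(3 \right)} = \left(10 + 0\right) \left(-143 + 3^{2} + 2 \cdot 3\right) = 10 \left(-143 + 9 + 6\right) = 10 \left(-128\right) = -1280$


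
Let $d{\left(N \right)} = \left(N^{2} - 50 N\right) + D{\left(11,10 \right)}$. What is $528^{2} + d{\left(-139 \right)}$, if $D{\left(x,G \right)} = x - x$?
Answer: $305055$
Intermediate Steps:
$D{\left(x,G \right)} = 0$
$d{\left(N \right)} = N^{2} - 50 N$ ($d{\left(N \right)} = \left(N^{2} - 50 N\right) + 0 = N^{2} - 50 N$)
$528^{2} + d{\left(-139 \right)} = 528^{2} - 139 \left(-50 - 139\right) = 278784 - -26271 = 278784 + 26271 = 305055$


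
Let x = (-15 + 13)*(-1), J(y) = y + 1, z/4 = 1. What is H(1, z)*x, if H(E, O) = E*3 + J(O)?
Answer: 16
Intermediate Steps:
z = 4 (z = 4*1 = 4)
J(y) = 1 + y
H(E, O) = 1 + O + 3*E (H(E, O) = E*3 + (1 + O) = 3*E + (1 + O) = 1 + O + 3*E)
x = 2 (x = -2*(-1) = 2)
H(1, z)*x = (1 + 4 + 3*1)*2 = (1 + 4 + 3)*2 = 8*2 = 16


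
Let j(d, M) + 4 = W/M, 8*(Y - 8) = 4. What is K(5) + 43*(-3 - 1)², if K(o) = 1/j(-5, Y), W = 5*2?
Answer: 33007/48 ≈ 687.65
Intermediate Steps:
Y = 17/2 (Y = 8 + (⅛)*4 = 8 + ½ = 17/2 ≈ 8.5000)
W = 10
j(d, M) = -4 + 10/M
K(o) = -17/48 (K(o) = 1/(-4 + 10/(17/2)) = 1/(-4 + 10*(2/17)) = 1/(-4 + 20/17) = 1/(-48/17) = -17/48)
K(5) + 43*(-3 - 1)² = -17/48 + 43*(-3 - 1)² = -17/48 + 43*(-4)² = -17/48 + 43*16 = -17/48 + 688 = 33007/48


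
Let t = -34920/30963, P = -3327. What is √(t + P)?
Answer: 3*I*√39391365983/10321 ≈ 57.69*I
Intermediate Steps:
t = -11640/10321 (t = -34920*1/30963 = -11640/10321 ≈ -1.1278)
√(t + P) = √(-11640/10321 - 3327) = √(-34349607/10321) = 3*I*√39391365983/10321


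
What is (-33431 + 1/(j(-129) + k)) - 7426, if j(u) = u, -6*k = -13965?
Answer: -179648227/4397 ≈ -40857.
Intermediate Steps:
k = 4655/2 (k = -⅙*(-13965) = 4655/2 ≈ 2327.5)
(-33431 + 1/(j(-129) + k)) - 7426 = (-33431 + 1/(-129 + 4655/2)) - 7426 = (-33431 + 1/(4397/2)) - 7426 = (-33431 + 2/4397) - 7426 = -146996105/4397 - 7426 = -179648227/4397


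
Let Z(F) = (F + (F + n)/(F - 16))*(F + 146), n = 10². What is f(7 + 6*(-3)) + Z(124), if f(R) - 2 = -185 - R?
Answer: 33868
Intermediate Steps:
n = 100
Z(F) = (146 + F)*(F + (100 + F)/(-16 + F)) (Z(F) = (F + (F + 100)/(F - 16))*(F + 146) = (F + (100 + F)/(-16 + F))*(146 + F) = (146 + F)*(F + (100 + F)/(-16 + F)))
f(R) = -183 - R (f(R) = 2 + (-185 - R) = -183 - R)
f(7 + 6*(-3)) + Z(124) = (-183 - (7 + 6*(-3))) + (14600 + 124³ - 2090*124 + 131*124²)/(-16 + 124) = (-183 - (7 - 18)) + (14600 + 1906624 - 259160 + 131*15376)/108 = (-183 - 1*(-11)) + (14600 + 1906624 - 259160 + 2014256)/108 = (-183 + 11) + (1/108)*3676320 = -172 + 34040 = 33868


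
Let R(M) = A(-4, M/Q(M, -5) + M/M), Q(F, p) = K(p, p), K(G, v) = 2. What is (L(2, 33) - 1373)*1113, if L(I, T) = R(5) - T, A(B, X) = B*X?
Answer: -1580460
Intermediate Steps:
Q(F, p) = 2
R(M) = -4 - 2*M (R(M) = -4*(M/2 + M/M) = -4*(M*(1/2) + 1) = -4*(M/2 + 1) = -4*(1 + M/2) = -4 - 2*M)
L(I, T) = -14 - T (L(I, T) = (-4 - 2*5) - T = (-4 - 10) - T = -14 - T)
(L(2, 33) - 1373)*1113 = ((-14 - 1*33) - 1373)*1113 = ((-14 - 33) - 1373)*1113 = (-47 - 1373)*1113 = -1420*1113 = -1580460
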